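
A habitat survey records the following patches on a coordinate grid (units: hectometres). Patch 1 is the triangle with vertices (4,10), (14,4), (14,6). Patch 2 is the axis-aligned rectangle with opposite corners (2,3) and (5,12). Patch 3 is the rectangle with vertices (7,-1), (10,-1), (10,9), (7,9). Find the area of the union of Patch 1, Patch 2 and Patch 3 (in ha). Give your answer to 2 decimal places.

By inclusion–exclusion:
Individual areas: |Patch 1| = 10, |Patch 2| = 27, |Patch 3| = 30.
|Patch 1∩Patch 2| = 0.1.
|Patch 1∩Patch 3| = 2.7.
|Patch 2∩Patch 3| = 0 (no overlap).
|Patch 1∩Patch 2∩Patch 3| = 0.
|Patch 1 ∪ Patch 2 ∪ Patch 3| = 67 − 2.8 + 0 = 64.20.

64.20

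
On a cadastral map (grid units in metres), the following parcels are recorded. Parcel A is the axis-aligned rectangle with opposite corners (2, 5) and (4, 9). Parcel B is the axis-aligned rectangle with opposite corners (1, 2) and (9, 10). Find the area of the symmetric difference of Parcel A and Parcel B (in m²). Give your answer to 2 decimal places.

|Parcel A∩Parcel B|: x∈[2,4], y∈[5,9] → 2·4 = 8.
|Parcel A △ Parcel B| = |Parcel A| + |Parcel B| − 2·|Parcel A∩Parcel B| = 8 + 64 − 16 = 56.00.

56.00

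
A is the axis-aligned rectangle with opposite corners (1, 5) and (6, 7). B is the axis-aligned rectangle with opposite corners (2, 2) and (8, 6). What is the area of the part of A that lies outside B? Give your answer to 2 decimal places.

|A∩B|: x∈[2,6], y∈[5,6] → 4·1 = 4.
|A| = 10.
|A ∖ B| = |A| − |A∩B| = 10 − 4 = 6.00.

6.00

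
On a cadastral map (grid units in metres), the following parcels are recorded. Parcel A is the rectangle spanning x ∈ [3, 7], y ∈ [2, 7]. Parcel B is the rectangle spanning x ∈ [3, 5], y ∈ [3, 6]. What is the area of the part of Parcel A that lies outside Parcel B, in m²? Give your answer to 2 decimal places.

14.00

|Parcel A∩Parcel B|: x∈[3,5], y∈[3,6] → 2·3 = 6.
|Parcel A| = 20.
|Parcel A ∖ Parcel B| = |Parcel A| − |Parcel A∩Parcel B| = 20 − 6 = 14.00.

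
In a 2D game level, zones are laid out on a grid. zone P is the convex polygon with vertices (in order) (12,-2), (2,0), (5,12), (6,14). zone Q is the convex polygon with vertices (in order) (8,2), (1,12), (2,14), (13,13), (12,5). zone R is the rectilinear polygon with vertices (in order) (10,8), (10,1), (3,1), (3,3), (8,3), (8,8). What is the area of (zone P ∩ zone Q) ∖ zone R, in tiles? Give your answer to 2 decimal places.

|zone P ∩ zone Q| = 32.6924.
|(zone P ∩ zone Q) ∩ zone R| = 6.7707.
|(zone P ∩ zone Q) ∖ zone R| = 32.6924 − 6.7707 = 25.92.

25.92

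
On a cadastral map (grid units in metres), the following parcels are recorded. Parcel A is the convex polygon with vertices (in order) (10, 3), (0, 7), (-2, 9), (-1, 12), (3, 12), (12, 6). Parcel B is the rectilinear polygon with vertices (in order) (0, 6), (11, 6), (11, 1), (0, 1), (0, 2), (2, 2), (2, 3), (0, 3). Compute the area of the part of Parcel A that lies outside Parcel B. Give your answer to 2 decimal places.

|Parcel A| = 64.5, |Parcel A∩Parcel B| = 13.5.
|Parcel A ∖ Parcel B| = |Parcel A| − |Parcel A∩Parcel B| = 64.5 − 13.5 = 51.00.

51.00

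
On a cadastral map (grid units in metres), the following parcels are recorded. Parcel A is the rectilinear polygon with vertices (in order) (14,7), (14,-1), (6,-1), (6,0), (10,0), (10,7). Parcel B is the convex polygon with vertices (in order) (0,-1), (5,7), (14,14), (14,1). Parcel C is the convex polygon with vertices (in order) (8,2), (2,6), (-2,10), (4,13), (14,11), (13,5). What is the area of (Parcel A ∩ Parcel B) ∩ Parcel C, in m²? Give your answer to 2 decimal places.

9.03

The region (Parcel A ∩ Parcel B) ∩ Parcel C is the polygon with vertices (10,7), (13.333,7), (13,5), (10,3.2).
By the shoelace formula its area is 9.03.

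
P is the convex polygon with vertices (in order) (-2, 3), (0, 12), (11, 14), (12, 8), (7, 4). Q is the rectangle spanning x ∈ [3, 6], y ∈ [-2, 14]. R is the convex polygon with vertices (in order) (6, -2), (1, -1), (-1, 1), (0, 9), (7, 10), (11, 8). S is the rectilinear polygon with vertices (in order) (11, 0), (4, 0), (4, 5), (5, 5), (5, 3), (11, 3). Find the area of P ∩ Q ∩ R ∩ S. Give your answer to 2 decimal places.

1.28

The intersection is the polygon with vertices (4,3.667), (4,5), (5,5), (5,3.778).
By the shoelace formula its area is 1.28.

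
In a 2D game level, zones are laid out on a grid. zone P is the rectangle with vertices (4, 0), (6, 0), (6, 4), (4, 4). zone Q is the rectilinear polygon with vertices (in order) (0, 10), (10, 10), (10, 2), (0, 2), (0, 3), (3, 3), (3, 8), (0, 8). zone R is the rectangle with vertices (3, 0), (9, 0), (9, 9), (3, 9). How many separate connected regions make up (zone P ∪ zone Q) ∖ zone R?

2

(zone P ∪ zone Q) ∖ zone R splits into 2 disjoint pieces (area 3, area 20).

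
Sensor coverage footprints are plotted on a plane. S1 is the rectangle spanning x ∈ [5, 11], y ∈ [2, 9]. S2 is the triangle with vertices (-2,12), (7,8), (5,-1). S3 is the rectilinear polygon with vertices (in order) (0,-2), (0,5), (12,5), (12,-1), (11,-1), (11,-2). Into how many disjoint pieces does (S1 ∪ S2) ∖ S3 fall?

(S1 ∪ S2) ∖ S3 is a single connected region.

1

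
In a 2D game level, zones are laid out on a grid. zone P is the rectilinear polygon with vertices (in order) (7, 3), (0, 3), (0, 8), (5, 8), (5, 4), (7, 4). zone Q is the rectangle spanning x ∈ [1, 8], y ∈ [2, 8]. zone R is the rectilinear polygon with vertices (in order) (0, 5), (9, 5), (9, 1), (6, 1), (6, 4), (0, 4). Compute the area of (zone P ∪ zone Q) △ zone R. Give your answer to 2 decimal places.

41.00

|zone P ∪ zone Q| = 47.
|(zone P ∪ zone Q) ∩ zone R| = 12.
|(zone P ∪ zone Q) △ zone R| = 47 + 18 − 24 = 41.00.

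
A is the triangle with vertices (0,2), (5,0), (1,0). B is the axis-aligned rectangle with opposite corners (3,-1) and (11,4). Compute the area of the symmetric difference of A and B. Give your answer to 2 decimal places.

42.40

|A| = 4, |B| = 40, |A∩B| = 0.8.
|A △ B| = |A| + |B| − 2·|A∩B| = 4 + 40 − 1.6 = 42.40.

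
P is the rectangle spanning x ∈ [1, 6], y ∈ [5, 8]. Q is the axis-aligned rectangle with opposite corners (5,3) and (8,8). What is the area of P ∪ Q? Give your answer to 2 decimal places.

27.00

By inclusion–exclusion:
Individual areas: |P| = 15, |Q| = 15.
|P∩Q|: x∈[5,6], y∈[5,8] → 1·3 = 3.
|P ∪ Q| = 30 − 3 = 27.00.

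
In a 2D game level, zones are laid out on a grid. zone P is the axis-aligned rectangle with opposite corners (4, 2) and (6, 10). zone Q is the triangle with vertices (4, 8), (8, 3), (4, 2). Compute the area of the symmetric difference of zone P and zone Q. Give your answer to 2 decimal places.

10.00

|zone P| = 16, |zone Q| = 12, |zone P∩zone Q| = 9.
|zone P △ zone Q| = |zone P| + |zone Q| − 2·|zone P∩zone Q| = 16 + 12 − 18 = 10.00.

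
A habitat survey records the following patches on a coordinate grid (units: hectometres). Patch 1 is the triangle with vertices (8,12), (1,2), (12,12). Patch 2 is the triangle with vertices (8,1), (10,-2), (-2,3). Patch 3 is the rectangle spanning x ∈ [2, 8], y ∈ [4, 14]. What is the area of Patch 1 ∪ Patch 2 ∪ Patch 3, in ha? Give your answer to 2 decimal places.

81.05

By inclusion–exclusion:
Individual areas: |Patch 1| = 20, |Patch 2| = 13, |Patch 3| = 60.
|Patch 1∩Patch 2| = 0.023.
|Patch 1∩Patch 3| = 11.9273.
|Patch 2∩Patch 3| = 0.
|Patch 1∩Patch 2∩Patch 3| = 0.
|Patch 1 ∪ Patch 2 ∪ Patch 3| = 93 − 11.9503 + 0 = 81.05.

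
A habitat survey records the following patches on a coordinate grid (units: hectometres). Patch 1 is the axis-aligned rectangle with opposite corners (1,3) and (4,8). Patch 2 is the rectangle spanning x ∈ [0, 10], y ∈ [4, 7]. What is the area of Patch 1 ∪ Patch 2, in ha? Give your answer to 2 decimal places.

By inclusion–exclusion:
Individual areas: |Patch 1| = 15, |Patch 2| = 30.
|Patch 1∩Patch 2|: x∈[1,4], y∈[4,7] → 3·3 = 9.
|Patch 1 ∪ Patch 2| = 45 − 9 = 36.00.

36.00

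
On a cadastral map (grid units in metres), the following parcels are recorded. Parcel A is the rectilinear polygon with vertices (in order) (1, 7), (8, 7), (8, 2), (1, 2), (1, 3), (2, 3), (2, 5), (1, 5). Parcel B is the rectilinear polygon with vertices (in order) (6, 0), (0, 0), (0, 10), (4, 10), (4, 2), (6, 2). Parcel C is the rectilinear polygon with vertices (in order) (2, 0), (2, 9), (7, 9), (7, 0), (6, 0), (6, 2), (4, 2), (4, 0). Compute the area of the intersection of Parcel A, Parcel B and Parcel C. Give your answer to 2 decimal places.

10.00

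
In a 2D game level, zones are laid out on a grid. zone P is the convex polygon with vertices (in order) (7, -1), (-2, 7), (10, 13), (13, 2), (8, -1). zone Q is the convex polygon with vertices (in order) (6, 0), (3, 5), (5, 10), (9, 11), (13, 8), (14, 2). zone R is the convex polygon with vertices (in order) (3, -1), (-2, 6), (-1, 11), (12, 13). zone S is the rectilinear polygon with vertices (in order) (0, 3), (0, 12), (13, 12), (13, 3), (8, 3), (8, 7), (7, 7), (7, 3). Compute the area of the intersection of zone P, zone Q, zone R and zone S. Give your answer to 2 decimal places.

29.20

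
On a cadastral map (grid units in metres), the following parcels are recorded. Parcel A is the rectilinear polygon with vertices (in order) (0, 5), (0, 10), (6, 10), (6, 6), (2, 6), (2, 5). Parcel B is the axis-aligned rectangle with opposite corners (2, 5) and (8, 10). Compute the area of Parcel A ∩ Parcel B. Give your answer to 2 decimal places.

16.00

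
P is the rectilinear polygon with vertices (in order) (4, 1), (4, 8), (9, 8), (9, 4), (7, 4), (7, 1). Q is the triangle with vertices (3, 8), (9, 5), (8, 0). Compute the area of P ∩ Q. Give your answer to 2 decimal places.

The intersection is the polygon with vertices (4,7.5), (9,5), (8.8,4), (7,4), (7,1.6), (4,6.4).
By the shoelace formula its area is 11.15.

11.15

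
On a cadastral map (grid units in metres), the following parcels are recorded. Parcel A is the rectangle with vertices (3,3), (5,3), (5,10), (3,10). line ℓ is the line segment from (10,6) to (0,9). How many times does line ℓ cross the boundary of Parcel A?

The segment meets the boundary at (3,8.1), (5,7.5).

2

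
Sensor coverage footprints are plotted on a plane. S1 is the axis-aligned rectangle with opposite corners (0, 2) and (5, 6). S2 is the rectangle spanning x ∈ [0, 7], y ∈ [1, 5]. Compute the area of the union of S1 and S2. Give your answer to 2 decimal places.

33.00

By inclusion–exclusion:
Individual areas: |S1| = 20, |S2| = 28.
|S1∩S2|: x∈[0,5], y∈[2,5] → 5·3 = 15.
|S1 ∪ S2| = 48 − 15 = 33.00.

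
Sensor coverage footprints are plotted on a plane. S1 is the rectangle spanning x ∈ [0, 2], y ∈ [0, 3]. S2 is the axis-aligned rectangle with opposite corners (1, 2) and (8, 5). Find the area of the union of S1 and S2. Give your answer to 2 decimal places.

By inclusion–exclusion:
Individual areas: |S1| = 6, |S2| = 21.
|S1∩S2|: x∈[1,2], y∈[2,3] → 1·1 = 1.
|S1 ∪ S2| = 27 − 1 = 26.00.

26.00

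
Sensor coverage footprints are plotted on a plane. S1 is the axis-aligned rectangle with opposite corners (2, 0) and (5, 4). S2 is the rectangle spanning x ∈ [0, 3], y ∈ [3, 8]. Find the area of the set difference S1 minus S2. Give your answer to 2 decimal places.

11.00

|S1∩S2|: x∈[2,3], y∈[3,4] → 1·1 = 1.
|S1| = 12.
|S1 ∖ S2| = |S1| − |S1∩S2| = 12 − 1 = 11.00.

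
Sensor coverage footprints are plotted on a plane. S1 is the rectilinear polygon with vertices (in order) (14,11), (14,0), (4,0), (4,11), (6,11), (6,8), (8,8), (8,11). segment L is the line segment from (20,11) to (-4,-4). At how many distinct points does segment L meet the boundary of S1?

2

The segment meets the boundary at (4,1), (14,7.25).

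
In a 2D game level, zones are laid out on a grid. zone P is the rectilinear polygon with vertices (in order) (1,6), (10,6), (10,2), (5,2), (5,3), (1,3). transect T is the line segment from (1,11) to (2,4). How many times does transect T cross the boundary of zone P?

1

The segment meets the boundary at (1.714,6).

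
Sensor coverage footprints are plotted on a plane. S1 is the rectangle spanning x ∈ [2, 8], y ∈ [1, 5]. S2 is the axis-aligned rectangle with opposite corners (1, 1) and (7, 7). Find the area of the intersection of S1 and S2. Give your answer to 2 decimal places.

20.00

|S1∩S2|: x∈[2,7], y∈[1,5] → 5·4 = 20.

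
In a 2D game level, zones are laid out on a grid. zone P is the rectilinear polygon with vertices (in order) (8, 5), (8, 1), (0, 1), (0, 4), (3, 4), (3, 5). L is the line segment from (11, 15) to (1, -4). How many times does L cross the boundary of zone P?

The segment meets the boundary at (3.632,1), (5.737,5).

2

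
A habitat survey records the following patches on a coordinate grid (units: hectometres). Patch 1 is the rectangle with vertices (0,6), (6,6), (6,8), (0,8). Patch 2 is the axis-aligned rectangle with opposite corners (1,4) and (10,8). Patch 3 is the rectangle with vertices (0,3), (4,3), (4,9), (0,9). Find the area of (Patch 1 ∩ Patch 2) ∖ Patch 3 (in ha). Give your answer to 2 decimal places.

4.00

|Patch 1 ∩ Patch 2| = 10.
|(Patch 1 ∩ Patch 2) ∩ Patch 3| = 6.
|(Patch 1 ∩ Patch 2) ∖ Patch 3| = 10 − 6 = 4.00.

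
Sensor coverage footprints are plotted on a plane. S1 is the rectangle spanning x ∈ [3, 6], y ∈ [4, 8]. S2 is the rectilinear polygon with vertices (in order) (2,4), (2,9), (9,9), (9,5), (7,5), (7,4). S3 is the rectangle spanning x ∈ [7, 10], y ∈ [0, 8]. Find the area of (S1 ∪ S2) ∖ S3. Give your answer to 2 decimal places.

|S1 ∪ S2| = 33.
|(S1 ∪ S2) ∩ S3| = 6.
|(S1 ∪ S2) ∖ S3| = 33 − 6 = 27.00.

27.00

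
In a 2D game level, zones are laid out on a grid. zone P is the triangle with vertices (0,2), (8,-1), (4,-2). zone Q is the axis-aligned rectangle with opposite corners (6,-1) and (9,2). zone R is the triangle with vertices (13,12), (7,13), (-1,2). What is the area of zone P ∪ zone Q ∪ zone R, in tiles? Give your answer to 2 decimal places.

55.25

By inclusion–exclusion:
Individual areas: |zone P| = 10, |zone Q| = 9, |zone R| = 37.
|zone P∩zone Q| = 0.75.
|zone P∩zone R| = 0.
|zone Q∩zone R| = 0.
|zone P∩zone Q∩zone R| = 0.
|zone P ∪ zone Q ∪ zone R| = 56 − 0.75 + 0 = 55.25.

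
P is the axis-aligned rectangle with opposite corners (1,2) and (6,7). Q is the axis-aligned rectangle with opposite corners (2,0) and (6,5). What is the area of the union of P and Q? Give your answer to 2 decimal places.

33.00

By inclusion–exclusion:
Individual areas: |P| = 25, |Q| = 20.
|P∩Q|: x∈[2,6], y∈[2,5] → 4·3 = 12.
|P ∪ Q| = 45 − 12 = 33.00.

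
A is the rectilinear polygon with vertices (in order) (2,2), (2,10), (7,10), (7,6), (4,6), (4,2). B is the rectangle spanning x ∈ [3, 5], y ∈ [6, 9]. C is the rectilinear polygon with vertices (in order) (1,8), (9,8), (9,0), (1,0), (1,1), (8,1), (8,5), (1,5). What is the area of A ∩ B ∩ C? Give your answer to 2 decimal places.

The intersection is the polygon with vertices (3,6), (3,8), (5,8), (5,6), (4,6).
By the shoelace formula its area is 4.00.

4.00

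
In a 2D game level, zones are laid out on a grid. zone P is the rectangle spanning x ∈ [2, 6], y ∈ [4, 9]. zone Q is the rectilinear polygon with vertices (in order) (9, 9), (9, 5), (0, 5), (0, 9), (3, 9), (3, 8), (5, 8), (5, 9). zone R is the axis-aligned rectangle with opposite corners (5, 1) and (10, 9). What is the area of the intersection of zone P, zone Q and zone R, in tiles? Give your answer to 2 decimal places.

4.00

The intersection is the polygon with vertices (5,5), (5,8), (5,9), (6,9), (6,5).
By the shoelace formula its area is 4.00.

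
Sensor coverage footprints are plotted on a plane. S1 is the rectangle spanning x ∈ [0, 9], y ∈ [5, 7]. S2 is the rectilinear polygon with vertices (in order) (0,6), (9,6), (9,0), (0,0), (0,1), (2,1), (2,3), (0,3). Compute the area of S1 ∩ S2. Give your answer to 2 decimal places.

9.00

The intersection is the polygon with vertices (9,5), (0,5), (0,6), (9,6).
By the shoelace formula its area is 9.00.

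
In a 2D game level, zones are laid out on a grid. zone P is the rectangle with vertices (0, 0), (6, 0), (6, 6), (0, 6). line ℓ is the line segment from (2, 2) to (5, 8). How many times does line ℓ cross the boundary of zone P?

The segment meets the boundary at (4,6).

1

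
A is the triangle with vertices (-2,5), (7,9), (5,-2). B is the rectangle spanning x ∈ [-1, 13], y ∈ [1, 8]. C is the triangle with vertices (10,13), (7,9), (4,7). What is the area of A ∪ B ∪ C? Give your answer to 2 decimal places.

107.47

By inclusion–exclusion:
Individual areas: |A| = 45.5, |B| = 98, |C| = 3.
|A∩B| = 38.4255.
|A∩C| = 0.6.
|B∩C| = 0.25.
|A∩B∩C| = 0.25.
|A ∪ B ∪ C| = 146.5 − 39.2755 + 0.25 = 107.47.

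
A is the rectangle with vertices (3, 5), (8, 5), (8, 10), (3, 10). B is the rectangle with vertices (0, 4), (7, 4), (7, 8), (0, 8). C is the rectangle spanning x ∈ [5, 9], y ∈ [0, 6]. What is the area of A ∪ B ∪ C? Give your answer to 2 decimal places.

By inclusion–exclusion:
Individual areas: |A| = 25, |B| = 28, |C| = 24.
|A∩B|: x∈[3,7], y∈[5,8] → 4·3 = 12.
|A∩C|: x∈[5,8], y∈[5,6] → 3·1 = 3.
|B∩C|: x∈[5,7], y∈[4,6] → 2·2 = 4.
|A∩B∩C| = 2.
|A ∪ B ∪ C| = 77 − 19 + 2 = 60.00.

60.00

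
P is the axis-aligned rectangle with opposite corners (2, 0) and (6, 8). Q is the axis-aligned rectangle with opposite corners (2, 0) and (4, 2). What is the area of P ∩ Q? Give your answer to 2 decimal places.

|P∩Q|: x∈[2,4], y∈[0,2] → 2·2 = 4.

4.00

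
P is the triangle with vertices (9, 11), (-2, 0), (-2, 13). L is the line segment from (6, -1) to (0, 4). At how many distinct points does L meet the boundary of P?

1

The segment meets the boundary at (1.091,3.091).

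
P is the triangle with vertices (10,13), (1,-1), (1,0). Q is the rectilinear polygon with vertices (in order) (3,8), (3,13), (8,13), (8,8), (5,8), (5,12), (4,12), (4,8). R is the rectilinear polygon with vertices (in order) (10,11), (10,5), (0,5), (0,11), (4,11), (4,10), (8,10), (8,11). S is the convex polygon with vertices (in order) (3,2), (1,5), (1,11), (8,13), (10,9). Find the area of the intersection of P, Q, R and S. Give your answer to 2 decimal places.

0.39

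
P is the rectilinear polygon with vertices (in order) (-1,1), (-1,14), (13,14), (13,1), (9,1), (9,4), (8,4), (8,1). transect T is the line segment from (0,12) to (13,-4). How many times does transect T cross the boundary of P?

The segment meets the boundary at (8,2.154).

1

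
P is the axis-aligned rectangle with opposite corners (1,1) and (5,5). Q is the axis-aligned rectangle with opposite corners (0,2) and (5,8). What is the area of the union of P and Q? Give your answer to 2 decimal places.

By inclusion–exclusion:
Individual areas: |P| = 16, |Q| = 30.
|P∩Q|: x∈[1,5], y∈[2,5] → 4·3 = 12.
|P ∪ Q| = 46 − 12 = 34.00.

34.00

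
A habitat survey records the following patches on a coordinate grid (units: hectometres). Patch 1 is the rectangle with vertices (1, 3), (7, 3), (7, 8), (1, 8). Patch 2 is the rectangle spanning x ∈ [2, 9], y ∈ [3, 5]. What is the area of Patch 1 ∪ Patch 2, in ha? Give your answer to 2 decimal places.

By inclusion–exclusion:
Individual areas: |Patch 1| = 30, |Patch 2| = 14.
|Patch 1∩Patch 2|: x∈[2,7], y∈[3,5] → 5·2 = 10.
|Patch 1 ∪ Patch 2| = 44 − 10 = 34.00.

34.00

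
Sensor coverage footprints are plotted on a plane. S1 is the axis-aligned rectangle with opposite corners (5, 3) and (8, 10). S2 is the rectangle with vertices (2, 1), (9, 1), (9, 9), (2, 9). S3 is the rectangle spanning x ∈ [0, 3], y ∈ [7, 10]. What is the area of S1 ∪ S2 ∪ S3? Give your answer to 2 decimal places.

66.00

By inclusion–exclusion:
Individual areas: |S1| = 21, |S2| = 56, |S3| = 9.
|S1∩S2|: x∈[5,8], y∈[3,9] → 3·6 = 18.
|S1∩S3| = 0 (no overlap).
|S2∩S3|: x∈[2,3], y∈[7,9] → 1·2 = 2.
|S1∩S2∩S3| = 0.
|S1 ∪ S2 ∪ S3| = 86 − 20 + 0 = 66.00.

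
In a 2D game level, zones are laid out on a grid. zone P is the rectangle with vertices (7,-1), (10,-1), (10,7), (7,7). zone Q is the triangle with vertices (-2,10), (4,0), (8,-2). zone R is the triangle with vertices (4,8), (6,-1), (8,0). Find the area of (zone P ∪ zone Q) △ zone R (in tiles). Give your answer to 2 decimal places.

|zone P ∪ zone Q| = 37.9833.
|(zone P ∪ zone Q) ∩ zone R| = 2.1234.
|(zone P ∪ zone Q) △ zone R| = 37.9833 + 10 − 4.2469 = 43.74.

43.74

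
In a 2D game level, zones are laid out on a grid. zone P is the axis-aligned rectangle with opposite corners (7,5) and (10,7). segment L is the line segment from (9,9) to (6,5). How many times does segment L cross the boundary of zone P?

2

The segment meets the boundary at (7,6.333), (7.5,7).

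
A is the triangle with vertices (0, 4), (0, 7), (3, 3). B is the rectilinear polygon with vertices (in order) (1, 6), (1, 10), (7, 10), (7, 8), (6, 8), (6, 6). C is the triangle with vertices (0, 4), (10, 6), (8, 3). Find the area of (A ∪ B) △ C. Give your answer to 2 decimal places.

|A ∪ B| = 26.5.
|(A ∪ B) ∩ C| = 0.7894.
|(A ∪ B) △ C| = 26.5 + 13 − 1.5787 = 37.92.

37.92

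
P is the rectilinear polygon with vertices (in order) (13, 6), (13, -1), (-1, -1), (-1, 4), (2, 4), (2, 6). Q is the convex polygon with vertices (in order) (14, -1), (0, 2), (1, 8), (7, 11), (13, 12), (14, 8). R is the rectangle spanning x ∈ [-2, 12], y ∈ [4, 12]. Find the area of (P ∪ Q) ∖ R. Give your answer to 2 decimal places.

|P ∪ Q| = 160.2262.
|(P ∪ Q) ∩ R| = 71.4167.
|(P ∪ Q) ∖ R| = 160.2262 − 71.4167 = 88.81.

88.81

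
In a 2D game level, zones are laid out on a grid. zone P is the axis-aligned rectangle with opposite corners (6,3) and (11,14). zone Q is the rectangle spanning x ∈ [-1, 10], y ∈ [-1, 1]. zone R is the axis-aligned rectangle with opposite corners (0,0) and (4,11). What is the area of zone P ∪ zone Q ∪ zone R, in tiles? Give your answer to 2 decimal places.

By inclusion–exclusion:
Individual areas: |zone P| = 55, |zone Q| = 22, |zone R| = 44.
|zone P∩zone Q| = 0 (no overlap).
|zone P∩zone R| = 0 (no overlap).
|zone Q∩zone R|: x∈[0,4], y∈[0,1] → 4·1 = 4.
|zone P∩zone Q∩zone R| = 0.
|zone P ∪ zone Q ∪ zone R| = 121 − 4 + 0 = 117.00.

117.00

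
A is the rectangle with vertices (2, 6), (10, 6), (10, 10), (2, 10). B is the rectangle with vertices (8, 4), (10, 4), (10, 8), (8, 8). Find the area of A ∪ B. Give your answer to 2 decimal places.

36.00

By inclusion–exclusion:
Individual areas: |A| = 32, |B| = 8.
|A∩B|: x∈[8,10], y∈[6,8] → 2·2 = 4.
|A ∪ B| = 40 − 4 = 36.00.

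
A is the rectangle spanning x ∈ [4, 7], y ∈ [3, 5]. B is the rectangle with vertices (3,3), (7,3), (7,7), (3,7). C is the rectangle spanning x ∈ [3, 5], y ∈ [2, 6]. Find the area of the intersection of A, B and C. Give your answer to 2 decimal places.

The intersection is the polygon with vertices (4,3), (4,5), (5,5), (5,3).
By the shoelace formula its area is 2.00.

2.00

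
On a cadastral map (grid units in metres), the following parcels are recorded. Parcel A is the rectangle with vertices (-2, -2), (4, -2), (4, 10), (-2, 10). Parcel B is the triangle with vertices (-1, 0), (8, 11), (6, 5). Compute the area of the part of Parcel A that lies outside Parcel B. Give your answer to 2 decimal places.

65.65

|Parcel A| = 72, |Parcel A∩Parcel B| = 6.3492.
|Parcel A ∖ Parcel B| = |Parcel A| − |Parcel A∩Parcel B| = 72 − 6.3492 = 65.65.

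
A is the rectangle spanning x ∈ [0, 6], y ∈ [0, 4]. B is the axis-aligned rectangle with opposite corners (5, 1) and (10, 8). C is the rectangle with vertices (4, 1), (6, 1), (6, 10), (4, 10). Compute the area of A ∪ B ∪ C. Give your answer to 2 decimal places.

By inclusion–exclusion:
Individual areas: |A| = 24, |B| = 35, |C| = 18.
|A∩B|: x∈[5,6], y∈[1,4] → 1·3 = 3.
|A∩C|: x∈[4,6], y∈[1,4] → 2·3 = 6.
|B∩C|: x∈[5,6], y∈[1,8] → 1·7 = 7.
|A∩B∩C| = 3.
|A ∪ B ∪ C| = 77 − 16 + 3 = 64.00.

64.00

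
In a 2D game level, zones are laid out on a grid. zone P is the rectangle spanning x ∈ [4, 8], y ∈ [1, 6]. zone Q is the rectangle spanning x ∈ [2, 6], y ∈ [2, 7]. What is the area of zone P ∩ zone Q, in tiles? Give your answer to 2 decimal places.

|zone P∩zone Q|: x∈[4,6], y∈[2,6] → 2·4 = 8.

8.00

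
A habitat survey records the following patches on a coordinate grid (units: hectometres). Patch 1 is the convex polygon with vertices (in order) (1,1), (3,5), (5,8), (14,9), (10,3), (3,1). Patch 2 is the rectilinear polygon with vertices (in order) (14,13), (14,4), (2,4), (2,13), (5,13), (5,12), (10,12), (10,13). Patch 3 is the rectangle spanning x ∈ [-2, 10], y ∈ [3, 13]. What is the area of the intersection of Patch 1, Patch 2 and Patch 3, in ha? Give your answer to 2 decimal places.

The intersection is the polygon with vertices (5,8), (10,8.556), (10,4), (2.5,4), (3,5).
By the shoelace formula its area is 26.64.

26.64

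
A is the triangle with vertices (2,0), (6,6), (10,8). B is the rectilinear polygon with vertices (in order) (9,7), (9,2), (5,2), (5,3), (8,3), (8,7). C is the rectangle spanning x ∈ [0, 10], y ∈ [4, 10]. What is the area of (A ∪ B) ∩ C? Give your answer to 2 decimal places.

7.83

|A ∪ B| = 15.5.
|(A ∪ B) ∩ C| = 7.83.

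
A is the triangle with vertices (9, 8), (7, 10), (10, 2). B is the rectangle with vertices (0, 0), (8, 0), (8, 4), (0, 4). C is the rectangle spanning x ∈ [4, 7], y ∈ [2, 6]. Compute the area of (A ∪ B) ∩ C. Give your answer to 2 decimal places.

6.00

The region (A ∪ B) ∩ C is the polygon with vertices (7,4), (7,2), (4,2), (4,4).
By the shoelace formula its area is 6.00.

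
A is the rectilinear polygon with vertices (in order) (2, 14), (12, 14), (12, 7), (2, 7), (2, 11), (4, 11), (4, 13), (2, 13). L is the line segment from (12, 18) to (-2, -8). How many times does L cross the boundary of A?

The segment meets the boundary at (6.077,7), (9.846,14).

2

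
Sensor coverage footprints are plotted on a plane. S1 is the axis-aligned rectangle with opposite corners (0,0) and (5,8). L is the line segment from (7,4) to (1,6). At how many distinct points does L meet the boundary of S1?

1

The segment meets the boundary at (5,4.667).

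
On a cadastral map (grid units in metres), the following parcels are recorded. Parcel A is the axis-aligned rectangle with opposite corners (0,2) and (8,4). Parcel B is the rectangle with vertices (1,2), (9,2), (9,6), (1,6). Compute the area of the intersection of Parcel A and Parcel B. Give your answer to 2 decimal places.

14.00

|Parcel A∩Parcel B|: x∈[1,8], y∈[2,4] → 7·2 = 14.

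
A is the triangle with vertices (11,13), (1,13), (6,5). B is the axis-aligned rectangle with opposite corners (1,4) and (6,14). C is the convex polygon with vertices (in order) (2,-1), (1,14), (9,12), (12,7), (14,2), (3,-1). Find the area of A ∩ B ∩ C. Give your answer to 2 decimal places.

The intersection is the polygon with vertices (6,5), (1.075,12.881), (1.067,13), (5,13), (6,12.75).
By the shoelace formula its area is 19.87.

19.87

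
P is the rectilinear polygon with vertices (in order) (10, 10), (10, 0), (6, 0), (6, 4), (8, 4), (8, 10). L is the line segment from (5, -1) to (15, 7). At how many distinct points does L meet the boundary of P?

The segment meets the boundary at (10,3), (6.25,0).

2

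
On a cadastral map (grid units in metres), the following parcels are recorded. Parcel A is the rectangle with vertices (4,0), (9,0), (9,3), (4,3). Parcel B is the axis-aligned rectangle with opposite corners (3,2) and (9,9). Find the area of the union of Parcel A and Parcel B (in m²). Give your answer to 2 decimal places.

52.00

By inclusion–exclusion:
Individual areas: |Parcel A| = 15, |Parcel B| = 42.
|Parcel A∩Parcel B|: x∈[4,9], y∈[2,3] → 5·1 = 5.
|Parcel A ∪ Parcel B| = 57 − 5 = 52.00.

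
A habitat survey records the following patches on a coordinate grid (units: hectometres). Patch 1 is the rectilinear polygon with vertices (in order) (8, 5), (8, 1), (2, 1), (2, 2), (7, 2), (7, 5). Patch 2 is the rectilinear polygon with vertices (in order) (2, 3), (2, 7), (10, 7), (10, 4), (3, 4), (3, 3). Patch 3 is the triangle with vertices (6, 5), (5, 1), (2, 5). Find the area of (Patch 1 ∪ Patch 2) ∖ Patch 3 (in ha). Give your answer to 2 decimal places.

|Patch 1 ∪ Patch 2| = 33.
|(Patch 1 ∪ Patch 2) ∩ Patch 3| = 4.0417.
|(Patch 1 ∪ Patch 2) ∖ Patch 3| = 33 − 4.0417 = 28.96.

28.96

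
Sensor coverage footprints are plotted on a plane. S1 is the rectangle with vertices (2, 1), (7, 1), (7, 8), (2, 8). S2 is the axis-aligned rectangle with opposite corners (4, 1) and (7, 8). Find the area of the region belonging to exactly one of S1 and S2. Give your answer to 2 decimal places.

14.00

|S1∩S2|: x∈[4,7], y∈[1,8] → 3·7 = 21.
|S1 △ S2| = |S1| + |S2| − 2·|S1∩S2| = 35 + 21 − 42 = 14.00.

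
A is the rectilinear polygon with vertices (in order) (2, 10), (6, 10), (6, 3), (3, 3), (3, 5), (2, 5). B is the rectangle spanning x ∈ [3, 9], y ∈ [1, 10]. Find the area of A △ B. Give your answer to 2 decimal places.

|A| = 26, |B| = 54, |A∩B| = 21.
|A △ B| = |A| + |B| − 2·|A∩B| = 26 + 54 − 42 = 38.00.

38.00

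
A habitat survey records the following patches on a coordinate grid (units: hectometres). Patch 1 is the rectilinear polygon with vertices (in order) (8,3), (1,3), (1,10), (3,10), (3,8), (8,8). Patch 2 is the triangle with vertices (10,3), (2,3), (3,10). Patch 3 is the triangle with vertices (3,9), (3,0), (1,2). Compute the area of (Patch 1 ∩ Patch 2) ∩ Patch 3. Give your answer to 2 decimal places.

3.36

The region (Patch 1 ∩ Patch 2) ∩ Patch 3 is the polygon with vertices (2.714,8), (3,9), (3,8), (3,3), (2,3).
By the shoelace formula its area is 3.36.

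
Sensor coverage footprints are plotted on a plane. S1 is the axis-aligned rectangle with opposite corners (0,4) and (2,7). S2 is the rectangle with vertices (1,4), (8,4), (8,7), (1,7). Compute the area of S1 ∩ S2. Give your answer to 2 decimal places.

|S1∩S2|: x∈[1,2], y∈[4,7] → 1·3 = 3.

3.00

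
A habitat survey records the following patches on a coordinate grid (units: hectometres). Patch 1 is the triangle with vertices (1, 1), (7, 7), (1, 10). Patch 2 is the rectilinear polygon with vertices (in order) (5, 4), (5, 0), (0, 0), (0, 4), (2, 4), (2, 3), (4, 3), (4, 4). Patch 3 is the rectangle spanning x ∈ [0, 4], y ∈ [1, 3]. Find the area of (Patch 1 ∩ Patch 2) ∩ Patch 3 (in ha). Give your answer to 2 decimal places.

The region (Patch 1 ∩ Patch 2) ∩ Patch 3 is the polygon with vertices (1,3), (2,3), (3,3), (1,1).
By the shoelace formula its area is 2.00.

2.00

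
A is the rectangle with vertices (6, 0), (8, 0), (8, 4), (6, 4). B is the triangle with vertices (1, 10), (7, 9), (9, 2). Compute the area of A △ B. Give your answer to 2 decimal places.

27.00

|A| = 8, |B| = 20, |A∩B| = 0.5.
|A △ B| = |A| + |B| − 2·|A∩B| = 8 + 20 − 1 = 27.00.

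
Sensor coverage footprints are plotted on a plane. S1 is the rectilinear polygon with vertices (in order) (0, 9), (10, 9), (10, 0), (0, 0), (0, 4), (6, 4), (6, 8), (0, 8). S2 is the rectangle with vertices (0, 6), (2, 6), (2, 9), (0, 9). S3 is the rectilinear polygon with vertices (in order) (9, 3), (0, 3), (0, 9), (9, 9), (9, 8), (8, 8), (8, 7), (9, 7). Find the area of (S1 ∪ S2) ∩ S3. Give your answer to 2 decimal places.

33.00

|S1 ∪ S2| = 70.
|(S1 ∪ S2) ∩ S3| = 33.00.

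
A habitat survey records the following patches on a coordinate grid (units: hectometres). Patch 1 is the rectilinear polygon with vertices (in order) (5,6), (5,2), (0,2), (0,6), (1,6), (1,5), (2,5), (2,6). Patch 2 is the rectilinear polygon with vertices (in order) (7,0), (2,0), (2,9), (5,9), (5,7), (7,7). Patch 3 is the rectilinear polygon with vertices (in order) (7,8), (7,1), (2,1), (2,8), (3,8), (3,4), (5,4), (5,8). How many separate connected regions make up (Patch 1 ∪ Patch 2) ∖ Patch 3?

(Patch 1 ∪ Patch 2) ∖ Patch 3 splits into 3 disjoint pieces (area 7, area 11, area 5).

3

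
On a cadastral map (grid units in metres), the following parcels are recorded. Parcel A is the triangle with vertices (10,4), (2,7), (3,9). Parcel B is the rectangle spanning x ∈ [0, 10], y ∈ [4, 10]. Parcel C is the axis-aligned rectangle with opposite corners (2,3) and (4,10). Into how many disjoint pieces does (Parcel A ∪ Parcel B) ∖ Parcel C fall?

(Parcel A ∪ Parcel B) ∖ Parcel C splits into 2 disjoint pieces (area 12, area 36).

2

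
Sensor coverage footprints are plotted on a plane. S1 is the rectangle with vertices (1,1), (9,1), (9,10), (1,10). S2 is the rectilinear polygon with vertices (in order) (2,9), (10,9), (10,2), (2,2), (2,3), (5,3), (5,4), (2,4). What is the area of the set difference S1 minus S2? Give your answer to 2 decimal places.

|S1| = 72, |S1∩S2| = 46.
|S1 ∖ S2| = |S1| − |S1∩S2| = 72 − 46 = 26.00.

26.00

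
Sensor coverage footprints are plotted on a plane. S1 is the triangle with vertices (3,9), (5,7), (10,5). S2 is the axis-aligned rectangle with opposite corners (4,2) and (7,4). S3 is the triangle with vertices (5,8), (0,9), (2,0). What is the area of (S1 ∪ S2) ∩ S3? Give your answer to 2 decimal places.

The region (S1 ∪ S2) ∩ S3 is the polygon with vertices (3.75,8.25), (4.615,8.077), (4.956,7.882), (4.727,7.273).
By the shoelace formula its area is 0.46.

0.46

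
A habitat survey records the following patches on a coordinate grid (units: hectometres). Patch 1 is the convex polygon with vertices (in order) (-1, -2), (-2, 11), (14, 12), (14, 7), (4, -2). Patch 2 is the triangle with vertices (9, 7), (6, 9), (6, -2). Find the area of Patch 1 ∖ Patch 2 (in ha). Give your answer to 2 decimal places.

148.77

|Patch 1| = 164.5, |Patch 1∩Patch 2| = 15.7286.
|Patch 1 ∖ Patch 2| = |Patch 1| − |Patch 1∩Patch 2| = 164.5 − 15.7286 = 148.77.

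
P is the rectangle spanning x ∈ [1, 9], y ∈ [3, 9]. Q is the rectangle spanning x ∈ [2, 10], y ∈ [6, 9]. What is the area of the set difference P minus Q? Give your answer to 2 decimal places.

27.00

|P∩Q|: x∈[2,9], y∈[6,9] → 7·3 = 21.
|P| = 48.
|P ∖ Q| = |P| − |P∩Q| = 48 − 21 = 27.00.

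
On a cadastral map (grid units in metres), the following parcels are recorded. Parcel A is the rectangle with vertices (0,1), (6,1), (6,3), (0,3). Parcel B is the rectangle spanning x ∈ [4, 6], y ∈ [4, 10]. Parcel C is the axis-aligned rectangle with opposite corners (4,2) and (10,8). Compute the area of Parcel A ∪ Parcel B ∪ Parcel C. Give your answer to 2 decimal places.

50.00

By inclusion–exclusion:
Individual areas: |Parcel A| = 12, |Parcel B| = 12, |Parcel C| = 36.
|Parcel A∩Parcel B| = 0 (no overlap).
|Parcel A∩Parcel C|: x∈[4,6], y∈[2,3] → 2·1 = 2.
|Parcel B∩Parcel C|: x∈[4,6], y∈[4,8] → 2·4 = 8.
|Parcel A∩Parcel B∩Parcel C| = 0.
|Parcel A ∪ Parcel B ∪ Parcel C| = 60 − 10 + 0 = 50.00.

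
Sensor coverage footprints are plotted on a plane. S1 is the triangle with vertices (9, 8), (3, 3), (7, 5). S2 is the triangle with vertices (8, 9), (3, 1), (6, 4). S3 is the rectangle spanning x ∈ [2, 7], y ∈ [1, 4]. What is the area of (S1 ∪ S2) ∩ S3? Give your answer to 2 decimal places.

The region (S1 ∪ S2) ∩ S3 is the polygon with vertices (3,1), (4.818,3.909), (3,3), (4.2,4), (6,4).
By the shoelace formula its area is 2.08.

2.08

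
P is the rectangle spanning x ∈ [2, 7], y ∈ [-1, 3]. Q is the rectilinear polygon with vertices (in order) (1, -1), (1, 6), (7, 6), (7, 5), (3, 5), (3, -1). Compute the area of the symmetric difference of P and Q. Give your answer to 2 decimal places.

30.00

|P| = 20, |Q| = 18, |P∩Q| = 4.
|P △ Q| = |P| + |Q| − 2·|P∩Q| = 20 + 18 − 8 = 30.00.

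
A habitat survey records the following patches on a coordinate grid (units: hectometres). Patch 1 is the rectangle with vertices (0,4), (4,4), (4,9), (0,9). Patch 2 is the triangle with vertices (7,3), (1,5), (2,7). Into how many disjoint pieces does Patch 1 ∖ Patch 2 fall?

Patch 1 ∖ Patch 2 is a single connected region.

1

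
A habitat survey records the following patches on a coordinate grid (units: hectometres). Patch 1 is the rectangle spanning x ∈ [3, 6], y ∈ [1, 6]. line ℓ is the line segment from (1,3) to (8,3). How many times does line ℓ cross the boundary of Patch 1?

2

The segment meets the boundary at (6,3), (3,3).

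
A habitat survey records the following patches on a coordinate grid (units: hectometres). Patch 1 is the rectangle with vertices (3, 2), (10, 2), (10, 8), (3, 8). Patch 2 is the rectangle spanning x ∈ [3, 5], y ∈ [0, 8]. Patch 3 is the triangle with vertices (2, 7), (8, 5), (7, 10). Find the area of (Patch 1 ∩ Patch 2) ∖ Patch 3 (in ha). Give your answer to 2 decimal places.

8.80

|Patch 1 ∩ Patch 2| = 12.
|(Patch 1 ∩ Patch 2) ∩ Patch 3| = 3.2.
|(Patch 1 ∩ Patch 2) ∖ Patch 3| = 12 − 3.2 = 8.80.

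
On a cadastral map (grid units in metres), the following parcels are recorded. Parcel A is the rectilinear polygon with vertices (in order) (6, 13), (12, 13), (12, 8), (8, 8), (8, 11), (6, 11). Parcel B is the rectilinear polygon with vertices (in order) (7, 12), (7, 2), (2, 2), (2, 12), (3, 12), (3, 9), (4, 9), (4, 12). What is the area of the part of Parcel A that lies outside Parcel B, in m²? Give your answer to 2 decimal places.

|Parcel A| = 24, |Parcel A∩Parcel B| = 1.
|Parcel A ∖ Parcel B| = |Parcel A| − |Parcel A∩Parcel B| = 24 − 1 = 23.00.

23.00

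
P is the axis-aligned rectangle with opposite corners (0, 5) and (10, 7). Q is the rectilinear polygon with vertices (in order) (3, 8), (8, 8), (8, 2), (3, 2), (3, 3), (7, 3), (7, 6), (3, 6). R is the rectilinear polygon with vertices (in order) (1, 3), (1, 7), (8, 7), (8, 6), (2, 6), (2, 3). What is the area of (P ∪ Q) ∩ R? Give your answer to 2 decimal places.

The region (P ∪ Q) ∩ R is the polygon with vertices (1,5), (1,7), (3,7), (8,7), (8,6), (2,6), (2,5).
By the shoelace formula its area is 8.00.

8.00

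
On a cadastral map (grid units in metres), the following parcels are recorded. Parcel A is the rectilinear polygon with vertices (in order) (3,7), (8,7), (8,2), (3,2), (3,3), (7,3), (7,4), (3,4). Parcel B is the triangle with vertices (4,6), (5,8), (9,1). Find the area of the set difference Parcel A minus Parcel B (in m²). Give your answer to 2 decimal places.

14.91

|Parcel A| = 21, |Parcel A∩Parcel B| = 6.0893.
|Parcel A ∖ Parcel B| = |Parcel A| − |Parcel A∩Parcel B| = 21 − 6.0893 = 14.91.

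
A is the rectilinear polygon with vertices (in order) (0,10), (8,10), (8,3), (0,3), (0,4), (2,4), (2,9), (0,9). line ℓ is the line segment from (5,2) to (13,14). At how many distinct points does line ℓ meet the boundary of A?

2

The segment meets the boundary at (8,6.5), (5.667,3).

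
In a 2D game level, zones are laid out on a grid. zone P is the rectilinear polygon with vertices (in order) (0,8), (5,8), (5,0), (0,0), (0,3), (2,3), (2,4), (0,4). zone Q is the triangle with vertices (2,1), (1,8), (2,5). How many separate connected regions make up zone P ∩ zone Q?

2

zone P ∩ zone Q splits into 2 disjoint pieces (area 0.2857, area 1.3571).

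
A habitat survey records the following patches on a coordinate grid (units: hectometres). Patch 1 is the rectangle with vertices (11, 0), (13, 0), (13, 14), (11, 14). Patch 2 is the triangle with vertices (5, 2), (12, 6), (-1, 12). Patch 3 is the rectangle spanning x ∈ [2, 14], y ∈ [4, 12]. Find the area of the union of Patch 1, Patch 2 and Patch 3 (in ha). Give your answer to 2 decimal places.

118.12

By inclusion–exclusion:
Individual areas: |Patch 1| = 28, |Patch 2| = 47, |Patch 3| = 96.
|Patch 1∩Patch 2| = 0.5165.
|Patch 1∩Patch 3|: x∈[11,13], y∈[4,12] → 2·8 = 16.
|Patch 2∩Patch 3| = 36.8769.
|Patch 1∩Patch 2∩Patch 3| = 0.5165.
|Patch 1 ∪ Patch 2 ∪ Patch 3| = 171 − 53.3934 + 0.5165 = 118.12.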